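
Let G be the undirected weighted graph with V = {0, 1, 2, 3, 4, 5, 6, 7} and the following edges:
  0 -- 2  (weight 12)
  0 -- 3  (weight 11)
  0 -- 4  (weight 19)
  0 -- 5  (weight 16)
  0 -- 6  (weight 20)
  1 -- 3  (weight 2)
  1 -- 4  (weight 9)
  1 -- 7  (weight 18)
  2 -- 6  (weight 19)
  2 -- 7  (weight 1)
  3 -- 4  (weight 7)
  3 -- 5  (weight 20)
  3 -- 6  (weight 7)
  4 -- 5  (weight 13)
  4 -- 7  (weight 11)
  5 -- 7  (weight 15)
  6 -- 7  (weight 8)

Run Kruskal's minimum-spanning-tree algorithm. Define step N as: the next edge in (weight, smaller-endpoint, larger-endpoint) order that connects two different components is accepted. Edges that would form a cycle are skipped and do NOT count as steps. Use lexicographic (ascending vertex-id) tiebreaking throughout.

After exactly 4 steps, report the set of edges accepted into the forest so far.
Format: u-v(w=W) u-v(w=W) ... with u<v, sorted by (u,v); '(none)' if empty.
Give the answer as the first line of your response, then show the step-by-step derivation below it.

1-3(w=2) 2-7(w=1) 3-4(w=7) 3-6(w=7)

step 1: add edge 2-7 (w=1); MST = {2-7(w=1)}
step 2: add edge 1-3 (w=2); MST = {1-3(w=2) 2-7(w=1)}
step 3: add edge 3-4 (w=7); MST = {1-3(w=2) 2-7(w=1) 3-4(w=7)}
step 4: add edge 3-6 (w=7); MST = {1-3(w=2) 2-7(w=1) 3-4(w=7) 3-6(w=7)}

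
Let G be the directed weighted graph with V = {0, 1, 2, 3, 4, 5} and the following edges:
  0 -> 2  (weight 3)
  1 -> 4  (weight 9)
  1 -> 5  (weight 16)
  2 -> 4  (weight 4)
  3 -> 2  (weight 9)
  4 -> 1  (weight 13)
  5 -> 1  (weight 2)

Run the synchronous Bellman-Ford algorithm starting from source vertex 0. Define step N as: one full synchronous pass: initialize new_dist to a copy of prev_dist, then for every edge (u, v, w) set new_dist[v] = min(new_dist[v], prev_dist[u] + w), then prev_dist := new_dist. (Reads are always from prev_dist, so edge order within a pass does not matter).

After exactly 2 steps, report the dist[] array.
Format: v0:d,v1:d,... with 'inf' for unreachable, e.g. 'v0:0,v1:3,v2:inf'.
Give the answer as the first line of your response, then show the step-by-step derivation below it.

v0:0,v1:inf,v2:3,v3:inf,v4:7,v5:inf

step 1: dist = v0:0,v1:inf,v2:3,v3:inf,v4:inf,v5:inf
step 2: dist = v0:0,v1:inf,v2:3,v3:inf,v4:7,v5:inf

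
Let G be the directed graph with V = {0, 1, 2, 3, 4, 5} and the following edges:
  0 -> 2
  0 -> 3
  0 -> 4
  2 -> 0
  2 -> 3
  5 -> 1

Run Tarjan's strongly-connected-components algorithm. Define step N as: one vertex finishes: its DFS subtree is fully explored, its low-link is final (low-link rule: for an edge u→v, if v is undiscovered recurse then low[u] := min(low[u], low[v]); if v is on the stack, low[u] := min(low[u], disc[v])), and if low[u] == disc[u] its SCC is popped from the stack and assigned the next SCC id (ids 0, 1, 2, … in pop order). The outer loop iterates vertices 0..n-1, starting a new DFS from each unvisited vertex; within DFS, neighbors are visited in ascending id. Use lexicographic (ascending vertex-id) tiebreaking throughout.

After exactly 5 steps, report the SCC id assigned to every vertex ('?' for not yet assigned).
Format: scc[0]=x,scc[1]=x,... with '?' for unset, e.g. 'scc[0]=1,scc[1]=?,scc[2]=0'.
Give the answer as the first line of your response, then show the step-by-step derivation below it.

scc[0]=2,scc[1]=3,scc[2]=2,scc[3]=0,scc[4]=1,scc[5]=?

step 1: low=(low[0]=0,low[1]=?,low[2]=0,low[3]=2,low[4]=?,low[5]=?); scc=(scc[0]=?,scc[1]=?,scc[2]=?,scc[3]=0,scc[4]=?,scc[5]=?)
step 2: low=(low[0]=0,low[1]=?,low[2]=0,low[3]=2,low[4]=?,low[5]=?); scc=(scc[0]=?,scc[1]=?,scc[2]=?,scc[3]=0,scc[4]=?,scc[5]=?)
step 3: low=(low[0]=0,low[1]=?,low[2]=0,low[3]=2,low[4]=3,low[5]=?); scc=(scc[0]=?,scc[1]=?,scc[2]=?,scc[3]=0,scc[4]=1,scc[5]=?)
step 4: low=(low[0]=0,low[1]=?,low[2]=0,low[3]=2,low[4]=3,low[5]=?); scc=(scc[0]=2,scc[1]=?,scc[2]=2,scc[3]=0,scc[4]=1,scc[5]=?)
step 5: low=(low[0]=0,low[1]=4,low[2]=0,low[3]=2,low[4]=3,low[5]=?); scc=(scc[0]=2,scc[1]=3,scc[2]=2,scc[3]=0,scc[4]=1,scc[5]=?)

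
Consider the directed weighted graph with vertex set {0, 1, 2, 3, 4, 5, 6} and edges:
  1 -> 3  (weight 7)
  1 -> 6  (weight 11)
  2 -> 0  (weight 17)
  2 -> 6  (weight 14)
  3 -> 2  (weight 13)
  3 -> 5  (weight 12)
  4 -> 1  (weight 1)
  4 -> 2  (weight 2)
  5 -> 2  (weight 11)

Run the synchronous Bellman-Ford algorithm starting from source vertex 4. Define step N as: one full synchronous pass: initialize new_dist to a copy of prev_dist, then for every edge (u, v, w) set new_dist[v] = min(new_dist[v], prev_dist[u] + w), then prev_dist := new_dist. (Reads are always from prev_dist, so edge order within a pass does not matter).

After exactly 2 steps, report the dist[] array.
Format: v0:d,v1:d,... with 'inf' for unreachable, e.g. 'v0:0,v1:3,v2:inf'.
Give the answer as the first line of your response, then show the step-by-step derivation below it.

v0:19,v1:1,v2:2,v3:8,v4:0,v5:inf,v6:12

step 1: dist = v0:inf,v1:1,v2:2,v3:inf,v4:0,v5:inf,v6:inf
step 2: dist = v0:19,v1:1,v2:2,v3:8,v4:0,v5:inf,v6:12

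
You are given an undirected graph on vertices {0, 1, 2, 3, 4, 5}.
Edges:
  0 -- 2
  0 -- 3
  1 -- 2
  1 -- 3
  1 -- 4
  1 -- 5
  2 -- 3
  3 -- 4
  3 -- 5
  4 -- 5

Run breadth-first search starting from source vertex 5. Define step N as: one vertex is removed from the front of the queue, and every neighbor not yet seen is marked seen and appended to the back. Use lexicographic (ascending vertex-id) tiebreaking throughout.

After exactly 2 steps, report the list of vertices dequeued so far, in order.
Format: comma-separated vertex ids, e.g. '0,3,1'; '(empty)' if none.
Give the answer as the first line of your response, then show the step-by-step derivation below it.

5,1

step 1: dequeue 5; queue=[1,3,4]; order=5
step 2: dequeue 1; queue=[3,4,2]; order=5,1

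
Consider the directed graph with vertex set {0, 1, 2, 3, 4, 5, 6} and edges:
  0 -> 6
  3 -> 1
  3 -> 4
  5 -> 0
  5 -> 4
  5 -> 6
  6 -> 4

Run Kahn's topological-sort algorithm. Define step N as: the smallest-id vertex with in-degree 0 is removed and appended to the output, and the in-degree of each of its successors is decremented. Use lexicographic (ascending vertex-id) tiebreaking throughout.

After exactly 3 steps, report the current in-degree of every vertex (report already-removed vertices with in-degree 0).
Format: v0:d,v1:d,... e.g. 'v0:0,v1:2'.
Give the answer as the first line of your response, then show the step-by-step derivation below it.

v0:1,v1:0,v2:0,v3:0,v4:2,v5:0,v6:2

step 1: output 2; order=[2]; indeg=(1,1,0,0,3,0,2)
step 2: output 3; order=[2,3]; indeg=(1,0,0,0,2,0,2)
step 3: output 1; order=[2,3,1]; indeg=(1,0,0,0,2,0,2)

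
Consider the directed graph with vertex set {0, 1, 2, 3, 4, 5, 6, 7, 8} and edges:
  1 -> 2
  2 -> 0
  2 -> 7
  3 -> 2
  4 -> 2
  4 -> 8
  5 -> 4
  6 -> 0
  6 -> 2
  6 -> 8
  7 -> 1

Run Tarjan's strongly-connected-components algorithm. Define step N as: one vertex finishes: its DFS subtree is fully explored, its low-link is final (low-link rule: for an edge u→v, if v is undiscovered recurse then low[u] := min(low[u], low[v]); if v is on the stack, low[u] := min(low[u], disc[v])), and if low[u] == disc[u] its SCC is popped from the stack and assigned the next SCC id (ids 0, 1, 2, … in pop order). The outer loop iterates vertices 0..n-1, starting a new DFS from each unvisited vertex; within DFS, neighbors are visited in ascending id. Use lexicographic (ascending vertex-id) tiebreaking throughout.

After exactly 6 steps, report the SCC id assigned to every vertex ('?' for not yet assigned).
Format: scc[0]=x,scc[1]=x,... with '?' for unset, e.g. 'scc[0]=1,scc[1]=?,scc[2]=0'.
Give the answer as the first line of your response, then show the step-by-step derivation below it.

scc[0]=0,scc[1]=1,scc[2]=1,scc[3]=2,scc[4]=?,scc[5]=?,scc[6]=?,scc[7]=1,scc[8]=3

step 1: low=(low[0]=0,low[1]=?,low[2]=?,low[3]=?,low[4]=?,low[5]=?,low[6]=?,low[7]=?,low[8]=?); scc=(scc[0]=0,scc[1]=?,scc[2]=?,scc[3]=?,scc[4]=?,scc[5]=?,scc[6]=?,scc[7]=?,scc[8]=?)
step 2: low=(low[0]=0,low[1]=1,low[2]=2,low[3]=?,low[4]=?,low[5]=?,low[6]=?,low[7]=1,low[8]=?); scc=(scc[0]=0,scc[1]=?,scc[2]=?,scc[3]=?,scc[4]=?,scc[5]=?,scc[6]=?,scc[7]=?,scc[8]=?)
step 3: low=(low[0]=0,low[1]=1,low[2]=1,low[3]=?,low[4]=?,low[5]=?,low[6]=?,low[7]=1,low[8]=?); scc=(scc[0]=0,scc[1]=?,scc[2]=?,scc[3]=?,scc[4]=?,scc[5]=?,scc[6]=?,scc[7]=?,scc[8]=?)
step 4: low=(low[0]=0,low[1]=1,low[2]=1,low[3]=?,low[4]=?,low[5]=?,low[6]=?,low[7]=1,low[8]=?); scc=(scc[0]=0,scc[1]=1,scc[2]=1,scc[3]=?,scc[4]=?,scc[5]=?,scc[6]=?,scc[7]=1,scc[8]=?)
step 5: low=(low[0]=0,low[1]=1,low[2]=1,low[3]=4,low[4]=?,low[5]=?,low[6]=?,low[7]=1,low[8]=?); scc=(scc[0]=0,scc[1]=1,scc[2]=1,scc[3]=2,scc[4]=?,scc[5]=?,scc[6]=?,scc[7]=1,scc[8]=?)
step 6: low=(low[0]=0,low[1]=1,low[2]=1,low[3]=4,low[4]=5,low[5]=?,low[6]=?,low[7]=1,low[8]=6); scc=(scc[0]=0,scc[1]=1,scc[2]=1,scc[3]=2,scc[4]=?,scc[5]=?,scc[6]=?,scc[7]=1,scc[8]=3)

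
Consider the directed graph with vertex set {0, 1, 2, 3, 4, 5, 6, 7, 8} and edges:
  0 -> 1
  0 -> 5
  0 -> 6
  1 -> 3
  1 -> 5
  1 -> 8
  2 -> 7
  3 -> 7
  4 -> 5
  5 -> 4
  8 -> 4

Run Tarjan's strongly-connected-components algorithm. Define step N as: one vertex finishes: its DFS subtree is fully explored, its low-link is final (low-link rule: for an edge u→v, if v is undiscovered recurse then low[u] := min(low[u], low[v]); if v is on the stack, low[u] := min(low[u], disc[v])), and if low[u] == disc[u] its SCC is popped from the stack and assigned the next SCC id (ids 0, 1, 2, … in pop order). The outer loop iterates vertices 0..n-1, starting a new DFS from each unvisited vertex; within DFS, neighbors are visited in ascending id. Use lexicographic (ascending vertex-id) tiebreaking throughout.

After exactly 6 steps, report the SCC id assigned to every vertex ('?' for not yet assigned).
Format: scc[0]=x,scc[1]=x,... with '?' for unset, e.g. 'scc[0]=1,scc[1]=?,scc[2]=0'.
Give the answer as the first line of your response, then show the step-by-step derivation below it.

scc[0]=?,scc[1]=4,scc[2]=?,scc[3]=1,scc[4]=2,scc[5]=2,scc[6]=?,scc[7]=0,scc[8]=3

step 1: low=(low[0]=0,low[1]=1,low[2]=?,low[3]=2,low[4]=?,low[5]=?,low[6]=?,low[7]=3,low[8]=?); scc=(scc[0]=?,scc[1]=?,scc[2]=?,scc[3]=?,scc[4]=?,scc[5]=?,scc[6]=?,scc[7]=0,scc[8]=?)
step 2: low=(low[0]=0,low[1]=1,low[2]=?,low[3]=2,low[4]=?,low[5]=?,low[6]=?,low[7]=3,low[8]=?); scc=(scc[0]=?,scc[1]=?,scc[2]=?,scc[3]=1,scc[4]=?,scc[5]=?,scc[6]=?,scc[7]=0,scc[8]=?)
step 3: low=(low[0]=0,low[1]=1,low[2]=?,low[3]=2,low[4]=4,low[5]=4,low[6]=?,low[7]=3,low[8]=?); scc=(scc[0]=?,scc[1]=?,scc[2]=?,scc[3]=1,scc[4]=?,scc[5]=?,scc[6]=?,scc[7]=0,scc[8]=?)
step 4: low=(low[0]=0,low[1]=1,low[2]=?,low[3]=2,low[4]=4,low[5]=4,low[6]=?,low[7]=3,low[8]=?); scc=(scc[0]=?,scc[1]=?,scc[2]=?,scc[3]=1,scc[4]=2,scc[5]=2,scc[6]=?,scc[7]=0,scc[8]=?)
step 5: low=(low[0]=0,low[1]=1,low[2]=?,low[3]=2,low[4]=4,low[5]=4,low[6]=?,low[7]=3,low[8]=6); scc=(scc[0]=?,scc[1]=?,scc[2]=?,scc[3]=1,scc[4]=2,scc[5]=2,scc[6]=?,scc[7]=0,scc[8]=3)
step 6: low=(low[0]=0,low[1]=1,low[2]=?,low[3]=2,low[4]=4,low[5]=4,low[6]=?,low[7]=3,low[8]=6); scc=(scc[0]=?,scc[1]=4,scc[2]=?,scc[3]=1,scc[4]=2,scc[5]=2,scc[6]=?,scc[7]=0,scc[8]=3)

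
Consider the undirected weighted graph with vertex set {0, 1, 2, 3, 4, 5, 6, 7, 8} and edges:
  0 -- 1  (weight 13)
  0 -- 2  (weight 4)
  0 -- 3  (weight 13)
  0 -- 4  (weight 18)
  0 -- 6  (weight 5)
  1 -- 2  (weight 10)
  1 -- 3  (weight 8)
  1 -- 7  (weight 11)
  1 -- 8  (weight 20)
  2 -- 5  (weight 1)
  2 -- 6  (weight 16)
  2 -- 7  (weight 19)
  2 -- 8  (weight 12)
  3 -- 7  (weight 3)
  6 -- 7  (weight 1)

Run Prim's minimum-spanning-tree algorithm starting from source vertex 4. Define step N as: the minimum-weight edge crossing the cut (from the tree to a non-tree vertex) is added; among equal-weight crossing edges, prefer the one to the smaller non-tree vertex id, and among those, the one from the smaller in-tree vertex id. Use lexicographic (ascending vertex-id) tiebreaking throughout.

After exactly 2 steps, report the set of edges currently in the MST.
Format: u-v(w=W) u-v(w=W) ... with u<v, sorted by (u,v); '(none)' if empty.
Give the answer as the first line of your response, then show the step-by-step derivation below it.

0-2(w=4) 0-4(w=18)

step 1: add edge 0-4 (w=18); MST = {0-4(w=18)}
step 2: add edge 0-2 (w=4); MST = {0-2(w=4) 0-4(w=18)}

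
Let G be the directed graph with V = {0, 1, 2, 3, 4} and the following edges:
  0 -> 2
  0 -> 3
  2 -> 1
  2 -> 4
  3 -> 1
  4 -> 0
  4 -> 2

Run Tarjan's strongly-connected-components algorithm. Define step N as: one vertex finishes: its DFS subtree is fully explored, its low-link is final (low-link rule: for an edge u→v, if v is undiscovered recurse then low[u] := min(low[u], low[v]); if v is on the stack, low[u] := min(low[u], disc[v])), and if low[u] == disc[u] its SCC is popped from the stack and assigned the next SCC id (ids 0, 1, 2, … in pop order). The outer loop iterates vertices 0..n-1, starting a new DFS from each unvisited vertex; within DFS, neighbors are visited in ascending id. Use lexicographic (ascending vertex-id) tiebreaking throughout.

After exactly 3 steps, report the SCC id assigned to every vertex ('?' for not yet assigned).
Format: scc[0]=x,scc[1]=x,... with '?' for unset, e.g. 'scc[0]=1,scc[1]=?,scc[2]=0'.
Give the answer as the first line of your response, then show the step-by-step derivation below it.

scc[0]=?,scc[1]=0,scc[2]=?,scc[3]=?,scc[4]=?

step 1: low=(low[0]=0,low[1]=2,low[2]=1,low[3]=?,low[4]=?); scc=(scc[0]=?,scc[1]=0,scc[2]=?,scc[3]=?,scc[4]=?)
step 2: low=(low[0]=0,low[1]=2,low[2]=1,low[3]=?,low[4]=0); scc=(scc[0]=?,scc[1]=0,scc[2]=?,scc[3]=?,scc[4]=?)
step 3: low=(low[0]=0,low[1]=2,low[2]=0,low[3]=?,low[4]=0); scc=(scc[0]=?,scc[1]=0,scc[2]=?,scc[3]=?,scc[4]=?)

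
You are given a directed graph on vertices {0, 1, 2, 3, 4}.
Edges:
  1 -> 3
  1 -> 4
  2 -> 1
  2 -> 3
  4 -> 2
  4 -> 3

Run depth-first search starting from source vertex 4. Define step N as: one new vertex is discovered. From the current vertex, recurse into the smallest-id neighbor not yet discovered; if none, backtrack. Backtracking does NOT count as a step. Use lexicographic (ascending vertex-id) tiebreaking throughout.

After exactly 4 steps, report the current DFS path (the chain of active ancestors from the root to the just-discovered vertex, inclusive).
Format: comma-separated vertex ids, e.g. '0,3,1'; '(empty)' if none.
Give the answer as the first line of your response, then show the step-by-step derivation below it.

4,2,1,3

step 1: discover 4; path=4; order=4
step 2: discover 2; path=4>2; order=4,2
step 3: discover 1; path=4>2>1; order=4,2,1
step 4: discover 3; path=4>2>1>3; order=4,2,1,3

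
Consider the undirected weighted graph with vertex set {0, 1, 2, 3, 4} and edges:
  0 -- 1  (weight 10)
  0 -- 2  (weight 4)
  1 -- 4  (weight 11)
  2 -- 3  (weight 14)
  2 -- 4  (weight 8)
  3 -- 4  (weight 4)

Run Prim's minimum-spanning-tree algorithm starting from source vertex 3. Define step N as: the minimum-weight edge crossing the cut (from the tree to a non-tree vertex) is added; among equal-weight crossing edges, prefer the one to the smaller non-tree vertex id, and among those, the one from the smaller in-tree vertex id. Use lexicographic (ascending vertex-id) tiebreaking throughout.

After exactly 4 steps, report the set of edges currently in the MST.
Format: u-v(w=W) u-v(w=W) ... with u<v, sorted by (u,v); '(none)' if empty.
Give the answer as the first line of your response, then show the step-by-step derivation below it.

0-1(w=10) 0-2(w=4) 2-4(w=8) 3-4(w=4)

step 1: add edge 3-4 (w=4); MST = {3-4(w=4)}
step 2: add edge 2-4 (w=8); MST = {2-4(w=8) 3-4(w=4)}
step 3: add edge 0-2 (w=4); MST = {0-2(w=4) 2-4(w=8) 3-4(w=4)}
step 4: add edge 0-1 (w=10); MST = {0-1(w=10) 0-2(w=4) 2-4(w=8) 3-4(w=4)}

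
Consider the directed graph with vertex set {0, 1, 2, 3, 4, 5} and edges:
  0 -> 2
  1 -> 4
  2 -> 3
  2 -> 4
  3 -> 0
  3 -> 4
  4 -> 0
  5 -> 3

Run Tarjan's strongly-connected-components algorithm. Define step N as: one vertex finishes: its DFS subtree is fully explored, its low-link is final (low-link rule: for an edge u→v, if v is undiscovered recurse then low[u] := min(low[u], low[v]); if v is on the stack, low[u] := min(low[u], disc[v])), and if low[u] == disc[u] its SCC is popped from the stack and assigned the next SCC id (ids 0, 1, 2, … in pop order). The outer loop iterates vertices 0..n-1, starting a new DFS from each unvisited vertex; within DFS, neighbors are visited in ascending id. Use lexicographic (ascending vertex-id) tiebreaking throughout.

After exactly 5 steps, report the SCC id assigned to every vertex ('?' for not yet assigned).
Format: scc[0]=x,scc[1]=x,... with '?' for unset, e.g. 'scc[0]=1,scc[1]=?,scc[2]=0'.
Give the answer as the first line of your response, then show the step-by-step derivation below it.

scc[0]=0,scc[1]=1,scc[2]=0,scc[3]=0,scc[4]=0,scc[5]=?

step 1: low=(low[0]=0,low[1]=?,low[2]=1,low[3]=0,low[4]=0,low[5]=?); scc=(scc[0]=?,scc[1]=?,scc[2]=?,scc[3]=?,scc[4]=?,scc[5]=?)
step 2: low=(low[0]=0,low[1]=?,low[2]=1,low[3]=0,low[4]=0,low[5]=?); scc=(scc[0]=?,scc[1]=?,scc[2]=?,scc[3]=?,scc[4]=?,scc[5]=?)
step 3: low=(low[0]=0,low[1]=?,low[2]=0,low[3]=0,low[4]=0,low[5]=?); scc=(scc[0]=?,scc[1]=?,scc[2]=?,scc[3]=?,scc[4]=?,scc[5]=?)
step 4: low=(low[0]=0,low[1]=?,low[2]=0,low[3]=0,low[4]=0,low[5]=?); scc=(scc[0]=0,scc[1]=?,scc[2]=0,scc[3]=0,scc[4]=0,scc[5]=?)
step 5: low=(low[0]=0,low[1]=4,low[2]=0,low[3]=0,low[4]=0,low[5]=?); scc=(scc[0]=0,scc[1]=1,scc[2]=0,scc[3]=0,scc[4]=0,scc[5]=?)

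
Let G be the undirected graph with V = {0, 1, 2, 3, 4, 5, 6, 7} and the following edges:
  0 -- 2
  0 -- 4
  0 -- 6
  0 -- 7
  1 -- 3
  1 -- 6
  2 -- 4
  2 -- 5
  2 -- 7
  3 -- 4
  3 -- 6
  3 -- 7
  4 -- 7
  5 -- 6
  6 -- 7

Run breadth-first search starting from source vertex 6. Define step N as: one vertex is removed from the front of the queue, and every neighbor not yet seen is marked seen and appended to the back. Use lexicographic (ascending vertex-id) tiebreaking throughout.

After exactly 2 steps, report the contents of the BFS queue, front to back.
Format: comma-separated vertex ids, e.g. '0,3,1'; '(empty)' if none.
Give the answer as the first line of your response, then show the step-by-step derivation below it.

1,3,5,7,2,4

step 1: dequeue 6; queue=[0,1,3,5,7]; order=6
step 2: dequeue 0; queue=[1,3,5,7,2,4]; order=6,0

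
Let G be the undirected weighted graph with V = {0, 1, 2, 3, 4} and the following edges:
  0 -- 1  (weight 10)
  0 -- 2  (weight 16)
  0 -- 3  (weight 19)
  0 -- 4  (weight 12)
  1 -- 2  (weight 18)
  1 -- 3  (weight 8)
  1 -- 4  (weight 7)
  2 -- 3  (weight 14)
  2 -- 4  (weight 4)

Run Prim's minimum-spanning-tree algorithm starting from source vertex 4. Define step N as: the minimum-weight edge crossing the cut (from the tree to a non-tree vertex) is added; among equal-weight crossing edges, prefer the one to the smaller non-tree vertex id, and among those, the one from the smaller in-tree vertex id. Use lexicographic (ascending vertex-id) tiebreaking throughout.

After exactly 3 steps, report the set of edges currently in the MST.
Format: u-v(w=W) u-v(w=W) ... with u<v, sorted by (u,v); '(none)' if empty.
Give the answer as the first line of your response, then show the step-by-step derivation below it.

1-3(w=8) 1-4(w=7) 2-4(w=4)

step 1: add edge 2-4 (w=4); MST = {2-4(w=4)}
step 2: add edge 1-4 (w=7); MST = {1-4(w=7) 2-4(w=4)}
step 3: add edge 1-3 (w=8); MST = {1-3(w=8) 1-4(w=7) 2-4(w=4)}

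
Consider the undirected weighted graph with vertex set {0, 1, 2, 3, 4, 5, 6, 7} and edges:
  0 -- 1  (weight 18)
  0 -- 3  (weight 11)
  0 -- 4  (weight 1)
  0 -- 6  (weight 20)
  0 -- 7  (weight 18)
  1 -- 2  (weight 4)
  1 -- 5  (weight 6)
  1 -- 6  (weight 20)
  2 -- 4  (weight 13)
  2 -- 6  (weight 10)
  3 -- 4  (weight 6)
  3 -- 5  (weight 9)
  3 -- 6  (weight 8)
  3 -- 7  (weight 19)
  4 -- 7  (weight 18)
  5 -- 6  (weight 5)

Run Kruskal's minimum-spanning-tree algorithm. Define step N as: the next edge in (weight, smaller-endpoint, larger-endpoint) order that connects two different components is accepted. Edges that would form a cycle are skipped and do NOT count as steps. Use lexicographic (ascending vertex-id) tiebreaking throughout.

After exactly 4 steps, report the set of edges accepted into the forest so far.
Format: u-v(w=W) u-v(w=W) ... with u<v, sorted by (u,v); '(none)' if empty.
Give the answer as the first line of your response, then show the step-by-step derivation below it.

0-4(w=1) 1-2(w=4) 1-5(w=6) 5-6(w=5)

step 1: add edge 0-4 (w=1); MST = {0-4(w=1)}
step 2: add edge 1-2 (w=4); MST = {0-4(w=1) 1-2(w=4)}
step 3: add edge 5-6 (w=5); MST = {0-4(w=1) 1-2(w=4) 5-6(w=5)}
step 4: add edge 1-5 (w=6); MST = {0-4(w=1) 1-2(w=4) 1-5(w=6) 5-6(w=5)}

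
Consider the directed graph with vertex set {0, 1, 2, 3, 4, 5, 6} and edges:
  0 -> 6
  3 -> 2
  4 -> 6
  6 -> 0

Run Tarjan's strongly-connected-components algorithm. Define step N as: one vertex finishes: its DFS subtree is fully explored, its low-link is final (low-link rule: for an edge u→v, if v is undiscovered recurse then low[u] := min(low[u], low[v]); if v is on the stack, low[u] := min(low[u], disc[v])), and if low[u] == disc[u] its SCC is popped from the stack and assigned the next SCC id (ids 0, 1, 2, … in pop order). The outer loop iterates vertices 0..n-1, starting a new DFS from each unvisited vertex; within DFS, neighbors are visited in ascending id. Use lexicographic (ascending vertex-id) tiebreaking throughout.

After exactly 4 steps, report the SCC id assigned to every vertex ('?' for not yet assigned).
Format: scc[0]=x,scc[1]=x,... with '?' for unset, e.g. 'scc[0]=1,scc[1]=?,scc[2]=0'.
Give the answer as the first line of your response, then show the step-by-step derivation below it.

scc[0]=0,scc[1]=1,scc[2]=2,scc[3]=?,scc[4]=?,scc[5]=?,scc[6]=0

step 1: low=(low[0]=0,low[1]=?,low[2]=?,low[3]=?,low[4]=?,low[5]=?,low[6]=0); scc=(scc[0]=?,scc[1]=?,scc[2]=?,scc[3]=?,scc[4]=?,scc[5]=?,scc[6]=?)
step 2: low=(low[0]=0,low[1]=?,low[2]=?,low[3]=?,low[4]=?,low[5]=?,low[6]=0); scc=(scc[0]=0,scc[1]=?,scc[2]=?,scc[3]=?,scc[4]=?,scc[5]=?,scc[6]=0)
step 3: low=(low[0]=0,low[1]=2,low[2]=?,low[3]=?,low[4]=?,low[5]=?,low[6]=0); scc=(scc[0]=0,scc[1]=1,scc[2]=?,scc[3]=?,scc[4]=?,scc[5]=?,scc[6]=0)
step 4: low=(low[0]=0,low[1]=2,low[2]=3,low[3]=?,low[4]=?,low[5]=?,low[6]=0); scc=(scc[0]=0,scc[1]=1,scc[2]=2,scc[3]=?,scc[4]=?,scc[5]=?,scc[6]=0)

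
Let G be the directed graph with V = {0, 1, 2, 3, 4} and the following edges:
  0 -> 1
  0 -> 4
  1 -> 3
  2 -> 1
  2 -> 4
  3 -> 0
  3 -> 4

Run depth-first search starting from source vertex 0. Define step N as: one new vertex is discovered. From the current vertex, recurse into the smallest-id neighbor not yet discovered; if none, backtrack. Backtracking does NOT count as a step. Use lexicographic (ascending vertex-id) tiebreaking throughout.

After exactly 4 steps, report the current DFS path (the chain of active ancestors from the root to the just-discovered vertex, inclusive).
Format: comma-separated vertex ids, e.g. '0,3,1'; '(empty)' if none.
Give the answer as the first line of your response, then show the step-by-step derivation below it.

0,1,3,4

step 1: discover 0; path=0; order=0
step 2: discover 1; path=0>1; order=0,1
step 3: discover 3; path=0>1>3; order=0,1,3
step 4: discover 4; path=0>1>3>4; order=0,1,3,4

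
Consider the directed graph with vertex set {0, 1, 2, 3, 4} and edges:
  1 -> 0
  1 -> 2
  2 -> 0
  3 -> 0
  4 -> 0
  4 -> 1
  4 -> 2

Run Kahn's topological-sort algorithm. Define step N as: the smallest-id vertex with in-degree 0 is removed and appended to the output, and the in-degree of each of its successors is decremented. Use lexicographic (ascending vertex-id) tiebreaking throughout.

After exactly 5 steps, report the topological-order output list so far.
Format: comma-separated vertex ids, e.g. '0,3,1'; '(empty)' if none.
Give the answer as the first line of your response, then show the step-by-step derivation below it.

3,4,1,2,0

step 1: output 3; order=[3]; indeg=(3,1,2,0,0)
step 2: output 4; order=[3,4]; indeg=(2,0,1,0,0)
step 3: output 1; order=[3,4,1]; indeg=(1,0,0,0,0)
step 4: output 2; order=[3,4,1,2]; indeg=(0,0,0,0,0)
step 5: output 0; order=[3,4,1,2,0]; indeg=(0,0,0,0,0)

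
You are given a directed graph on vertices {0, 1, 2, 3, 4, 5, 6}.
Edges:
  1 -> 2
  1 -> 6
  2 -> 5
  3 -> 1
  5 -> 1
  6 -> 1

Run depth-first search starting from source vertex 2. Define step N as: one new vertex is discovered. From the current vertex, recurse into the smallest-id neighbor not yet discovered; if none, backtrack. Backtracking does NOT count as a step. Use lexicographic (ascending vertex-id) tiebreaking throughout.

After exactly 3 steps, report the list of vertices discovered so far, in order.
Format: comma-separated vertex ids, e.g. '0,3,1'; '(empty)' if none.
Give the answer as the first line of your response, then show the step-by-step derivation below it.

2,5,1

step 1: discover 2; path=2; order=2
step 2: discover 5; path=2>5; order=2,5
step 3: discover 1; path=2>5>1; order=2,5,1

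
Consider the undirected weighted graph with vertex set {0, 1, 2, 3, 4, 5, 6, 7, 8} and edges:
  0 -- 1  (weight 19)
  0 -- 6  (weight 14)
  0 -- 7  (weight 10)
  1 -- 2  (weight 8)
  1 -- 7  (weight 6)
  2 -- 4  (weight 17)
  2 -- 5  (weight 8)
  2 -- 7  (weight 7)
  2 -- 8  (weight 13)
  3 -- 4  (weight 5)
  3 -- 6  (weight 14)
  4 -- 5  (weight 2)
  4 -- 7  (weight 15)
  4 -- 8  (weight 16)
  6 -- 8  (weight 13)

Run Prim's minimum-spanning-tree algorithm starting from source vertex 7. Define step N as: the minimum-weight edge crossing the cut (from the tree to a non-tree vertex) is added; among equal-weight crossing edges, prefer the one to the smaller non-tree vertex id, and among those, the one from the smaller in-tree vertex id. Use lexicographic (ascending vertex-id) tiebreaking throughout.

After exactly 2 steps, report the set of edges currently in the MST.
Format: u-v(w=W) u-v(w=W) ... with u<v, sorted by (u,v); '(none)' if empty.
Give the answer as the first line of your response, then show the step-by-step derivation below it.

1-7(w=6) 2-7(w=7)

step 1: add edge 1-7 (w=6); MST = {1-7(w=6)}
step 2: add edge 2-7 (w=7); MST = {1-7(w=6) 2-7(w=7)}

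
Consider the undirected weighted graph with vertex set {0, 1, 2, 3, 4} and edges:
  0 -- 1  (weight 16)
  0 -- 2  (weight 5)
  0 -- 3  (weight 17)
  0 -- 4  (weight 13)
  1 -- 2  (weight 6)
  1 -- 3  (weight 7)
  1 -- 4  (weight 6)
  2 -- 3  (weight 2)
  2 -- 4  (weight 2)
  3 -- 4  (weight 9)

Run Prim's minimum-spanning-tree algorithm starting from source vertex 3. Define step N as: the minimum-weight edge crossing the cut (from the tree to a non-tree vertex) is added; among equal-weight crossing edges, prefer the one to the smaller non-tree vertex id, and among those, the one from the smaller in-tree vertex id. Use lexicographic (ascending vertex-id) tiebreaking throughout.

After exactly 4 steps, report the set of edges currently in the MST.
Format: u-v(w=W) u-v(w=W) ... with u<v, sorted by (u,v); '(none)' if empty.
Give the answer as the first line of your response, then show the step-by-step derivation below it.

0-2(w=5) 1-2(w=6) 2-3(w=2) 2-4(w=2)

step 1: add edge 2-3 (w=2); MST = {2-3(w=2)}
step 2: add edge 2-4 (w=2); MST = {2-3(w=2) 2-4(w=2)}
step 3: add edge 0-2 (w=5); MST = {0-2(w=5) 2-3(w=2) 2-4(w=2)}
step 4: add edge 1-2 (w=6); MST = {0-2(w=5) 1-2(w=6) 2-3(w=2) 2-4(w=2)}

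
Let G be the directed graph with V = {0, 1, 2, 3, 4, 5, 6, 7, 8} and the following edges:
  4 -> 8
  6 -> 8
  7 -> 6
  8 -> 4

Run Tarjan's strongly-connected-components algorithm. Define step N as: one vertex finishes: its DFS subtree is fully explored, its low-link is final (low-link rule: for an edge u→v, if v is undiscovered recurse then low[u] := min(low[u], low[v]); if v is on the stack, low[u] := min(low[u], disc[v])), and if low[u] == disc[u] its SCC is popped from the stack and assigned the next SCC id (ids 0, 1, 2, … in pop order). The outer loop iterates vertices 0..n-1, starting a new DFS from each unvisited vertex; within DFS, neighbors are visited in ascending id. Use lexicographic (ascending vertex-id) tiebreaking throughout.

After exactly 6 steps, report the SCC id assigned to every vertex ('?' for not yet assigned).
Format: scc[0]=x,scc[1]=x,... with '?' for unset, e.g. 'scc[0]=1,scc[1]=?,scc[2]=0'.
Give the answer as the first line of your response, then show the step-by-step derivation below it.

scc[0]=0,scc[1]=1,scc[2]=2,scc[3]=3,scc[4]=4,scc[5]=?,scc[6]=?,scc[7]=?,scc[8]=4

step 1: low=(low[0]=0,low[1]=?,low[2]=?,low[3]=?,low[4]=?,low[5]=?,low[6]=?,low[7]=?,low[8]=?); scc=(scc[0]=0,scc[1]=?,scc[2]=?,scc[3]=?,scc[4]=?,scc[5]=?,scc[6]=?,scc[7]=?,scc[8]=?)
step 2: low=(low[0]=0,low[1]=1,low[2]=?,low[3]=?,low[4]=?,low[5]=?,low[6]=?,low[7]=?,low[8]=?); scc=(scc[0]=0,scc[1]=1,scc[2]=?,scc[3]=?,scc[4]=?,scc[5]=?,scc[6]=?,scc[7]=?,scc[8]=?)
step 3: low=(low[0]=0,low[1]=1,low[2]=2,low[3]=?,low[4]=?,low[5]=?,low[6]=?,low[7]=?,low[8]=?); scc=(scc[0]=0,scc[1]=1,scc[2]=2,scc[3]=?,scc[4]=?,scc[5]=?,scc[6]=?,scc[7]=?,scc[8]=?)
step 4: low=(low[0]=0,low[1]=1,low[2]=2,low[3]=3,low[4]=?,low[5]=?,low[6]=?,low[7]=?,low[8]=?); scc=(scc[0]=0,scc[1]=1,scc[2]=2,scc[3]=3,scc[4]=?,scc[5]=?,scc[6]=?,scc[7]=?,scc[8]=?)
step 5: low=(low[0]=0,low[1]=1,low[2]=2,low[3]=3,low[4]=4,low[5]=?,low[6]=?,low[7]=?,low[8]=4); scc=(scc[0]=0,scc[1]=1,scc[2]=2,scc[3]=3,scc[4]=?,scc[5]=?,scc[6]=?,scc[7]=?,scc[8]=?)
step 6: low=(low[0]=0,low[1]=1,low[2]=2,low[3]=3,low[4]=4,low[5]=?,low[6]=?,low[7]=?,low[8]=4); scc=(scc[0]=0,scc[1]=1,scc[2]=2,scc[3]=3,scc[4]=4,scc[5]=?,scc[6]=?,scc[7]=?,scc[8]=4)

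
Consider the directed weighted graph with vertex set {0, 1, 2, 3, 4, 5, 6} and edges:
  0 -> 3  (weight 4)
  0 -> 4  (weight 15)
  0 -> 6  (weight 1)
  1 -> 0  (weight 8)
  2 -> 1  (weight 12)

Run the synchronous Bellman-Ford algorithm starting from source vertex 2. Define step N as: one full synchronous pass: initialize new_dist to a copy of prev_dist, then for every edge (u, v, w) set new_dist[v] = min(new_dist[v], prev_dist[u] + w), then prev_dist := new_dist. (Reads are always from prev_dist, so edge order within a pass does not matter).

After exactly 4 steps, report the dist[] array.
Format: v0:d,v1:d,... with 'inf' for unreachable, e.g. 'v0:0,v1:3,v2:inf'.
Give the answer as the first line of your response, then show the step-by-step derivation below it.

v0:20,v1:12,v2:0,v3:24,v4:35,v5:inf,v6:21

step 1: dist = v0:inf,v1:12,v2:0,v3:inf,v4:inf,v5:inf,v6:inf
step 2: dist = v0:20,v1:12,v2:0,v3:inf,v4:inf,v5:inf,v6:inf
step 3: dist = v0:20,v1:12,v2:0,v3:24,v4:35,v5:inf,v6:21
step 4: dist = v0:20,v1:12,v2:0,v3:24,v4:35,v5:inf,v6:21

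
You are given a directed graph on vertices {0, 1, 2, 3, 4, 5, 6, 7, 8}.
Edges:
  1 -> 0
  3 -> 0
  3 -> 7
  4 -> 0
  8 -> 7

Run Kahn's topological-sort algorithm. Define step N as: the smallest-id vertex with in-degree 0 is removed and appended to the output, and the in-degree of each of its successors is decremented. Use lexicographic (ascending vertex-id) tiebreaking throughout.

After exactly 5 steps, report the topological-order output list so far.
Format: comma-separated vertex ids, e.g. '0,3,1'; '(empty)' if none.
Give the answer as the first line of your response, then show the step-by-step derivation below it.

1,2,3,4,0

step 1: output 1; order=[1]; indeg=(2,0,0,0,0,0,0,2,0)
step 2: output 2; order=[1,2]; indeg=(2,0,0,0,0,0,0,2,0)
step 3: output 3; order=[1,2,3]; indeg=(1,0,0,0,0,0,0,1,0)
step 4: output 4; order=[1,2,3,4]; indeg=(0,0,0,0,0,0,0,1,0)
step 5: output 0; order=[1,2,3,4,0]; indeg=(0,0,0,0,0,0,0,1,0)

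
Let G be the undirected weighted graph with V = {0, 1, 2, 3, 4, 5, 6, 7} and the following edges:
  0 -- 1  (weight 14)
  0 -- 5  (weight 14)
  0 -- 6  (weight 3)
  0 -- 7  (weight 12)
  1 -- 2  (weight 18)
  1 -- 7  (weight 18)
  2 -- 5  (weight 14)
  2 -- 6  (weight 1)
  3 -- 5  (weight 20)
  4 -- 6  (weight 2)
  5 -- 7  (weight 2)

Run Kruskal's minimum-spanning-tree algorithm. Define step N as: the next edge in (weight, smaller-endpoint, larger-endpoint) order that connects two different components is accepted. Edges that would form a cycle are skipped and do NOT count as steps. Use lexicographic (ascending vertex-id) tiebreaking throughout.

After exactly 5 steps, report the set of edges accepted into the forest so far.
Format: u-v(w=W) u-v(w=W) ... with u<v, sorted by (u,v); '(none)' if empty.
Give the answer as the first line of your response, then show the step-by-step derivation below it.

0-6(w=3) 0-7(w=12) 2-6(w=1) 4-6(w=2) 5-7(w=2)

step 1: add edge 2-6 (w=1); MST = {2-6(w=1)}
step 2: add edge 4-6 (w=2); MST = {2-6(w=1) 4-6(w=2)}
step 3: add edge 5-7 (w=2); MST = {2-6(w=1) 4-6(w=2) 5-7(w=2)}
step 4: add edge 0-6 (w=3); MST = {0-6(w=3) 2-6(w=1) 4-6(w=2) 5-7(w=2)}
step 5: add edge 0-7 (w=12); MST = {0-6(w=3) 0-7(w=12) 2-6(w=1) 4-6(w=2) 5-7(w=2)}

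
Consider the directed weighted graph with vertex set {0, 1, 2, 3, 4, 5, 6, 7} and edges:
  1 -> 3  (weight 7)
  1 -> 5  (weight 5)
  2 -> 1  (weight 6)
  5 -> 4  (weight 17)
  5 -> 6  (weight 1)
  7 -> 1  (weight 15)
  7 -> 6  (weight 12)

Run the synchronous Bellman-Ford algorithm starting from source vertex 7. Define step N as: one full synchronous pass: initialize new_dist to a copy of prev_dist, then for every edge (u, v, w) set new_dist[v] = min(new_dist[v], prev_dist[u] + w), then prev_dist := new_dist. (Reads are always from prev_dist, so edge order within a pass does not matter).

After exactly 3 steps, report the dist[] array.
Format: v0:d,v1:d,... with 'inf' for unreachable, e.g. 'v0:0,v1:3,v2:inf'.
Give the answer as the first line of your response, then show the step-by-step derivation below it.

v0:inf,v1:15,v2:inf,v3:22,v4:37,v5:20,v6:12,v7:0

step 1: dist = v0:inf,v1:15,v2:inf,v3:inf,v4:inf,v5:inf,v6:12,v7:0
step 2: dist = v0:inf,v1:15,v2:inf,v3:22,v4:inf,v5:20,v6:12,v7:0
step 3: dist = v0:inf,v1:15,v2:inf,v3:22,v4:37,v5:20,v6:12,v7:0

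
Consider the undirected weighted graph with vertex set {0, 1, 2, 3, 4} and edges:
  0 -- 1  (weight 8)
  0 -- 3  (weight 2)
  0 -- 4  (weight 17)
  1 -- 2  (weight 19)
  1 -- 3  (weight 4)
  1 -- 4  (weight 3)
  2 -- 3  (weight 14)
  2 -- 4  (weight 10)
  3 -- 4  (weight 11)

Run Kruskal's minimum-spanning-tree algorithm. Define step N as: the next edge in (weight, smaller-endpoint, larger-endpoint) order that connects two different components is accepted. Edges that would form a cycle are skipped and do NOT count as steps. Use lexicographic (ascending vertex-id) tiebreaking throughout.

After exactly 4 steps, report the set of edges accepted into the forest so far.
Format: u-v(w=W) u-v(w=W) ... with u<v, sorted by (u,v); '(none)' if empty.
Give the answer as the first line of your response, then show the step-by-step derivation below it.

0-3(w=2) 1-3(w=4) 1-4(w=3) 2-4(w=10)

step 1: add edge 0-3 (w=2); MST = {0-3(w=2)}
step 2: add edge 1-4 (w=3); MST = {0-3(w=2) 1-4(w=3)}
step 3: add edge 1-3 (w=4); MST = {0-3(w=2) 1-3(w=4) 1-4(w=3)}
step 4: add edge 2-4 (w=10); MST = {0-3(w=2) 1-3(w=4) 1-4(w=3) 2-4(w=10)}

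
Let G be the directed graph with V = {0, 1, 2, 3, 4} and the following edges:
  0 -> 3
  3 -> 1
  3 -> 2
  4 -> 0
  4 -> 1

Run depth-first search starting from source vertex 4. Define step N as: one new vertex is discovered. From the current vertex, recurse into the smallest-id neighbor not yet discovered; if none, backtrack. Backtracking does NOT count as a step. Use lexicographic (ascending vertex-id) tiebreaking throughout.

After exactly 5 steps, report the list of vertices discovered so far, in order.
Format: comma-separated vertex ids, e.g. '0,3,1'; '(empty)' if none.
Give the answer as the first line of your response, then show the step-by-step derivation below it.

4,0,3,1,2

step 1: discover 4; path=4; order=4
step 2: discover 0; path=4>0; order=4,0
step 3: discover 3; path=4>0>3; order=4,0,3
step 4: discover 1; path=4>0>3>1; order=4,0,3,1
step 5: discover 2; path=4>0>3>2; order=4,0,3,1,2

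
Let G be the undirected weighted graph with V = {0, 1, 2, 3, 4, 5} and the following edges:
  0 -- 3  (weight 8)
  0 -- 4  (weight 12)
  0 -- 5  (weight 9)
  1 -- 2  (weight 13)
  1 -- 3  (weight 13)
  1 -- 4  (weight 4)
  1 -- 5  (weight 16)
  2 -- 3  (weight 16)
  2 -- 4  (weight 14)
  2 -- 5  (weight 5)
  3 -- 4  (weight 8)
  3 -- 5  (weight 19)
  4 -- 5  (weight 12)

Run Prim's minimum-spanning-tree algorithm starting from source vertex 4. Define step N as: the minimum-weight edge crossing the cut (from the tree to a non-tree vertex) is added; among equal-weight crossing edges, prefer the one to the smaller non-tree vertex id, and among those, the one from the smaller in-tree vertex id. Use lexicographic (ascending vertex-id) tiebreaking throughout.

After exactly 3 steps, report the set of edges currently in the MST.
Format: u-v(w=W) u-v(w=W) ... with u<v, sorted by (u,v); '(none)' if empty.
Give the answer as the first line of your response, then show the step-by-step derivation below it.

0-3(w=8) 1-4(w=4) 3-4(w=8)

step 1: add edge 1-4 (w=4); MST = {1-4(w=4)}
step 2: add edge 3-4 (w=8); MST = {1-4(w=4) 3-4(w=8)}
step 3: add edge 0-3 (w=8); MST = {0-3(w=8) 1-4(w=4) 3-4(w=8)}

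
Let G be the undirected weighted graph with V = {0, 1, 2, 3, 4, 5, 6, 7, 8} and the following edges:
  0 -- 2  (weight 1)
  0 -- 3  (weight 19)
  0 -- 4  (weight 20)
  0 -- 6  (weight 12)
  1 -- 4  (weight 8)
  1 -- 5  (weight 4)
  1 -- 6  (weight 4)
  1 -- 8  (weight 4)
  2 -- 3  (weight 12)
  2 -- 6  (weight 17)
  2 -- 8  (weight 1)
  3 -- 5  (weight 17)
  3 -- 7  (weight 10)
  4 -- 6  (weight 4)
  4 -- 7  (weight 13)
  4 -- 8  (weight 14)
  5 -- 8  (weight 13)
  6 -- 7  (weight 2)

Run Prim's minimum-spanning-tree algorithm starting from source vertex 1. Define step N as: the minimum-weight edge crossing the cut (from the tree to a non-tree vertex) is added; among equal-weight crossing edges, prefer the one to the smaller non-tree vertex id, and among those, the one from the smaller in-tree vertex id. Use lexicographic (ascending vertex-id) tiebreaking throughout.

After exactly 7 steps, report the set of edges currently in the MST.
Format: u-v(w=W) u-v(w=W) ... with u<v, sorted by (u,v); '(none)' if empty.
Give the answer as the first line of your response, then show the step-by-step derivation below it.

0-2(w=1) 1-5(w=4) 1-6(w=4) 1-8(w=4) 2-8(w=1) 4-6(w=4) 6-7(w=2)

step 1: add edge 1-5 (w=4); MST = {1-5(w=4)}
step 2: add edge 1-6 (w=4); MST = {1-5(w=4) 1-6(w=4)}
step 3: add edge 6-7 (w=2); MST = {1-5(w=4) 1-6(w=4) 6-7(w=2)}
step 4: add edge 4-6 (w=4); MST = {1-5(w=4) 1-6(w=4) 4-6(w=4) 6-7(w=2)}
step 5: add edge 1-8 (w=4); MST = {1-5(w=4) 1-6(w=4) 1-8(w=4) 4-6(w=4) 6-7(w=2)}
step 6: add edge 2-8 (w=1); MST = {1-5(w=4) 1-6(w=4) 1-8(w=4) 2-8(w=1) 4-6(w=4) 6-7(w=2)}
step 7: add edge 0-2 (w=1); MST = {0-2(w=1) 1-5(w=4) 1-6(w=4) 1-8(w=4) 2-8(w=1) 4-6(w=4) 6-7(w=2)}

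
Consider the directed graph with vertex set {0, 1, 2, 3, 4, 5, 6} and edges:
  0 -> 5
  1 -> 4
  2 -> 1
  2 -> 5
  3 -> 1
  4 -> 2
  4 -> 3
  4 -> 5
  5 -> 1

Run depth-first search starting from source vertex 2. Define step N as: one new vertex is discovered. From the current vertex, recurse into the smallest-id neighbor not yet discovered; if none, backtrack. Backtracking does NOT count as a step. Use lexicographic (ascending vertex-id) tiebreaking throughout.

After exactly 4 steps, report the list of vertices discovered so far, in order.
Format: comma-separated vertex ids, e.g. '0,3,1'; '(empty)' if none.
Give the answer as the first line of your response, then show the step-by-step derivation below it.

2,1,4,3

step 1: discover 2; path=2; order=2
step 2: discover 1; path=2>1; order=2,1
step 3: discover 4; path=2>1>4; order=2,1,4
step 4: discover 3; path=2>1>4>3; order=2,1,4,3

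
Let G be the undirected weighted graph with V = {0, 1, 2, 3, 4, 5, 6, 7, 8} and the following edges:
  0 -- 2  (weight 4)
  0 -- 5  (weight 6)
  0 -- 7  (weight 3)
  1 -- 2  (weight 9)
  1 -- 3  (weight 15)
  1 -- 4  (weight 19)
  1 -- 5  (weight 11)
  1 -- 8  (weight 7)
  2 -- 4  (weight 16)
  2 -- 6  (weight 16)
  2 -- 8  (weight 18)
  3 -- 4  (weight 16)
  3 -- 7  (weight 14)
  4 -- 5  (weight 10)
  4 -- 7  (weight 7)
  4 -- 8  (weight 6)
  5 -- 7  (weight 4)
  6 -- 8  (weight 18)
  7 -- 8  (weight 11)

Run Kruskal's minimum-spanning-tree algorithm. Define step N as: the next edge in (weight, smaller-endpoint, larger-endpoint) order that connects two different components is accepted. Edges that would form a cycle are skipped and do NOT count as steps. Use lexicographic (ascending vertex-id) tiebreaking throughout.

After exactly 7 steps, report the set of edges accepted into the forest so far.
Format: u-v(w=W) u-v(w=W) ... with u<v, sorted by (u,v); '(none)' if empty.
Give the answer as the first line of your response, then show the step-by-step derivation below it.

0-2(w=4) 0-7(w=3) 1-8(w=7) 3-7(w=14) 4-7(w=7) 4-8(w=6) 5-7(w=4)

step 1: add edge 0-7 (w=3); MST = {0-7(w=3)}
step 2: add edge 0-2 (w=4); MST = {0-2(w=4) 0-7(w=3)}
step 3: add edge 5-7 (w=4); MST = {0-2(w=4) 0-7(w=3) 5-7(w=4)}
step 4: add edge 4-8 (w=6); MST = {0-2(w=4) 0-7(w=3) 4-8(w=6) 5-7(w=4)}
step 5: add edge 1-8 (w=7); MST = {0-2(w=4) 0-7(w=3) 1-8(w=7) 4-8(w=6) 5-7(w=4)}
step 6: add edge 4-7 (w=7); MST = {0-2(w=4) 0-7(w=3) 1-8(w=7) 4-7(w=7) 4-8(w=6) 5-7(w=4)}
step 7: add edge 3-7 (w=14); MST = {0-2(w=4) 0-7(w=3) 1-8(w=7) 3-7(w=14) 4-7(w=7) 4-8(w=6) 5-7(w=4)}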